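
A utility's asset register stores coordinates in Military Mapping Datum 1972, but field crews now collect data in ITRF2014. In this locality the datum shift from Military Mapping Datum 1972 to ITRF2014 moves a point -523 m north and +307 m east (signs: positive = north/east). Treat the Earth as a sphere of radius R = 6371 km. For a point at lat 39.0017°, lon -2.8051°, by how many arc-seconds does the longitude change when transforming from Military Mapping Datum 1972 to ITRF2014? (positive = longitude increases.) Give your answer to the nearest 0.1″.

At latitude 39.0017°, cos φ = 0.777127.
One radian of longitude at latitude φ spans R cos φ, so Δλ = ΔE / (R cos φ) = 307.0 / (6371000 × 0.777127) = 6.2007e-05 rad = 12.790″.

Δλ = 12.8″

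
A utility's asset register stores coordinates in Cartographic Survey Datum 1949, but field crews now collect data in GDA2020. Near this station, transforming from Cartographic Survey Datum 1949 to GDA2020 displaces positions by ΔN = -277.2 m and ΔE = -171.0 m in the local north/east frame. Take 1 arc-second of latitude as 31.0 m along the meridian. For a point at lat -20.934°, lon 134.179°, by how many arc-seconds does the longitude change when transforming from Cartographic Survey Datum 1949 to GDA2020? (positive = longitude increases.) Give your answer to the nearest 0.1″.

Δλ = -5.9″

At latitude -20.934°, cos φ = 0.933993.
1″ of longitude at this latitude = 31.00 × cos φ = 28.9538 m, so Δλ = -171.0 / 28.9538 = -5.906″.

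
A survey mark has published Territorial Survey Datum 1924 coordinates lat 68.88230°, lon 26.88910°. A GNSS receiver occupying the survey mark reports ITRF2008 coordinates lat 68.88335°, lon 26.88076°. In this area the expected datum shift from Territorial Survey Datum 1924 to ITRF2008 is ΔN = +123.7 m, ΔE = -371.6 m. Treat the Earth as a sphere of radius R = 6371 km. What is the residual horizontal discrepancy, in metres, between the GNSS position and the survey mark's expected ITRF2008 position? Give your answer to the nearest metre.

Observed coordinate differences: Δφ = +0.00105°, Δλ = -0.00834°.
Converting to metres (1° lat = 111195 m, cos φ = 0.360285): observed ΔN = 116.8 m, observed ΔE = -334.1 m.
Subtracting the expected shift leaves a residual of 116.8 − (123.7) = -6.9 m north and -334.1 − (-371.6) = 37.5 m east.
Residual distance = √((-6.9)² + 37.5²) = 38.1 m.

38 m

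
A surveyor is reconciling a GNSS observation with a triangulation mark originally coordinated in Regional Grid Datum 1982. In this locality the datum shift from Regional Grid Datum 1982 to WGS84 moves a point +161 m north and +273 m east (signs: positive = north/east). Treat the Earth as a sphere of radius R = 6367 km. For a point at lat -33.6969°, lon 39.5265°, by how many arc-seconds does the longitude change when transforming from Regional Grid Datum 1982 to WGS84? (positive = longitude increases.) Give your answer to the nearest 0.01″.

Δλ = 10.63″

At latitude -33.6969°, cos φ = 0.831984.
One radian of longitude at latitude φ spans R cos φ, so Δλ = ΔE / (R cos φ) = 273.0 / (6367000 × 0.831984) = 5.1536e-05 rad = 10.630″.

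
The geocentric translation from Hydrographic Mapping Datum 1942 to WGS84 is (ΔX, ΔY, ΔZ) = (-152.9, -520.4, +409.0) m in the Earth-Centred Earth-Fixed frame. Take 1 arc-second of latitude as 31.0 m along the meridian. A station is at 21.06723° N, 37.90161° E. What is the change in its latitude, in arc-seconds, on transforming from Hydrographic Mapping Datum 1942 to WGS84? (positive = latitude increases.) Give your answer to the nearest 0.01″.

sin φ = 0.359463, cos φ = 0.933159, sin λ = 0.614307, cos λ = 0.789067.
North component: ΔN = −sin φ cos λ·ΔX − sin φ sin λ·ΔY + cos φ·ΔZ = −(0.359463)(0.789067)(-152.9) − (0.359463)(0.614307)(-520.4) + (0.933159)(409.0) = 539.95 m.
1° of latitude spans 3600 × 31.00 = 111600 m, so Δφ = 539.95 / 111600 × 3600 = 17.418″.

Δφ = 17.42″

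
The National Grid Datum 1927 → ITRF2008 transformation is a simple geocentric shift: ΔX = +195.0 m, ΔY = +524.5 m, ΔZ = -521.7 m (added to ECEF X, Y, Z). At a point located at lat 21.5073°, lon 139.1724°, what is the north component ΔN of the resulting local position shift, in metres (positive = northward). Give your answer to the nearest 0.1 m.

ΔN = -557.0 m

At φ = 21.5073°, λ = 139.1724°: sin φ = 0.366620, cos φ = 0.930371, sin λ = 0.653785, cos λ = -0.756680.
ΔN = −sin φ cos λ·ΔX − sin φ sin λ·ΔY + cos φ·ΔZ = −(0.366620)(-0.756680)(195.0) − (0.366620)(0.653785)(524.5) + (0.930371)(-521.7) = -557.00 m.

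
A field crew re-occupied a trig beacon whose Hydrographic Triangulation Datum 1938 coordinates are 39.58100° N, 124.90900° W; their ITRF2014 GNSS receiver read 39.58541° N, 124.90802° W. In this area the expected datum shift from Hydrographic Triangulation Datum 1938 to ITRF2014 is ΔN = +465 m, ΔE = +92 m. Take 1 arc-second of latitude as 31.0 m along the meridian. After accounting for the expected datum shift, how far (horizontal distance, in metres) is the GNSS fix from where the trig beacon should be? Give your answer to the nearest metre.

28 m

Observed coordinate differences: Δφ = +0.00441°, Δλ = +0.00098°.
Converting to metres (1° lat = 111600 m, cos φ = 0.770725): observed ΔN = 492.2 m, observed ΔE = 84.3 m.
Subtracting the expected shift leaves a residual of 492.2 − (465) = 27.2 m north and 84.3 − (92) = -7.7 m east.
Residual distance = √(27.2² + (-7.7)²) = 28.2 m.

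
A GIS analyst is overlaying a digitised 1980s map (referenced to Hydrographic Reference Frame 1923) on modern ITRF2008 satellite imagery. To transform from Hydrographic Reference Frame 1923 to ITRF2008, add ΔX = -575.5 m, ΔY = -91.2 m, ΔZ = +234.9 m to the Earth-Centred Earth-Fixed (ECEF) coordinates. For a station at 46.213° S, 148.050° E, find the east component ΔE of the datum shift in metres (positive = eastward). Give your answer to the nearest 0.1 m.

ΔE = 381.9 m

The local east axis at (φ, λ) is (−sin λ, cos λ, 0), so ΔE = −sin(148.050°)·(-575.5) + cos(148.050°)·(-91.2) = 381.93 m.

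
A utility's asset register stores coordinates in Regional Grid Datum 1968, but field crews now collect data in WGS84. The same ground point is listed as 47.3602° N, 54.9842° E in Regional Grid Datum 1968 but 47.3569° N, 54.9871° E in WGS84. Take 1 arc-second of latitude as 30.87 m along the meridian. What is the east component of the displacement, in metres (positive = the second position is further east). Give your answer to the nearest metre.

Δφ = 47.3569° − 47.3602° = -0.0033°; Δλ = 54.9871° − 54.9842° = +0.0029°.
1° of latitude = 3600 × 30.87 = 111132 m.
ΔN = Δφ × 111132 = -366.7 m; ΔE = Δλ × 111132 × cos(47.3602°) = +0.0029 × 111132 × 0.677387 = 218.3 m.

ΔE = 218 m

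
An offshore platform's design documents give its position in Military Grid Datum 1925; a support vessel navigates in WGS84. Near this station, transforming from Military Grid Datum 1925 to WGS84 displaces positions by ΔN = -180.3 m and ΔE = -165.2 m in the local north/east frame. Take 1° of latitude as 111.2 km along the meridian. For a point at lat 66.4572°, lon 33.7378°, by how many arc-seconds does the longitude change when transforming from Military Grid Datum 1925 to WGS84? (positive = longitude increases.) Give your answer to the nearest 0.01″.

At latitude 66.4572°, cos φ = 0.399434.
1° of longitude at this latitude = 111.2 × cos φ = 44.42 km, so Δλ = -165.2 / 44417.1 = -0.0037193° = -13.389″.

Δλ = -13.39″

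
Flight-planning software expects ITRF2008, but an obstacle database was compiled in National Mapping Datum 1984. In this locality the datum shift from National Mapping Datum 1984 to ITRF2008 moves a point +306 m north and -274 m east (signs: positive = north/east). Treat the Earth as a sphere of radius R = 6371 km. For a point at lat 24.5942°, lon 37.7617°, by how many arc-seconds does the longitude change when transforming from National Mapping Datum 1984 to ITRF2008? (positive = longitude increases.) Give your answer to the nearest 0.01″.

Δλ = -9.76″

At latitude 24.5942°, cos φ = 0.909278.
One radian of longitude at latitude φ spans R cos φ, so Δλ = ΔE / (R cos φ) = -274.0 / (6371000 × 0.909278) = -4.7298e-05 rad = -9.756″.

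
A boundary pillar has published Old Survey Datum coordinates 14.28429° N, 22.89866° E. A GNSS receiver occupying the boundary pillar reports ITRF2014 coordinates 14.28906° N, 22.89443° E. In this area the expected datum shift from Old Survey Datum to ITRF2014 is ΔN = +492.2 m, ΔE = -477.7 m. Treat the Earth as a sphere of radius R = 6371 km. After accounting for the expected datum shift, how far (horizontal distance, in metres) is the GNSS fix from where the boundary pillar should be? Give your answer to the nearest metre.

44 m

Observed coordinate differences: Δφ = +0.00477°, Δλ = -0.00423°.
Converting to metres (1° lat = 111195 m, cos φ = 0.969083): observed ΔN = 530.4 m, observed ΔE = -455.8 m.
Subtracting the expected shift leaves a residual of 530.4 − (492.2) = 38.2 m north and -455.8 − (-477.7) = 21.9 m east.
Residual distance = √(38.2² + 21.9²) = 44.0 m.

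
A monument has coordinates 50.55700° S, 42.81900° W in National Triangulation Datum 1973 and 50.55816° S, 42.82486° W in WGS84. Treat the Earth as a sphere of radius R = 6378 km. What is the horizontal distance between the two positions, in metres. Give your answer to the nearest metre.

Δφ = -50.55816° − -50.55700° = -0.00116°; Δλ = -42.82486° − -42.81900° = -0.00586°.
1° along a meridian = πR/180 = 111317 m.
ΔN = Δφ × 111317 = -129.1 m; ΔE = Δλ × 111317 × cos(-50.55700°) = -0.00586 × 111317 × 0.635310 = -414.4 m.
Distance = √(ΔE² + ΔN²) = √((-414.4)² + (-129.1)²) = 434.1 m.

434 m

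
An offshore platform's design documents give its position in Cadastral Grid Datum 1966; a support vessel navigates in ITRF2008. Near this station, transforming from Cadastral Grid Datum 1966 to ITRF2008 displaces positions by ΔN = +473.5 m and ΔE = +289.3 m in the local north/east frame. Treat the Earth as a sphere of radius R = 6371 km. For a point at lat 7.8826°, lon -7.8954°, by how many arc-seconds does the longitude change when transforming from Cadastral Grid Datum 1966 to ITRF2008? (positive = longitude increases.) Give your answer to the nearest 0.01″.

At latitude 7.8826°, cos φ = 0.990551.
One radian of longitude at latitude φ spans R cos φ, so Δλ = ΔE / (R cos φ) = 289.3 / (6371000 × 0.990551) = 4.5842e-05 rad = 9.456″.

Δλ = 9.46″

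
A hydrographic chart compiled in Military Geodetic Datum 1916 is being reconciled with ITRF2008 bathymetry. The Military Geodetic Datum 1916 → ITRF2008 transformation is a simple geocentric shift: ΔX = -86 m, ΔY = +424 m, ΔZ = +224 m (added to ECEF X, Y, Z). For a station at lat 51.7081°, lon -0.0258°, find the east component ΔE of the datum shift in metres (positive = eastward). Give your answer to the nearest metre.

At φ = 51.7081°, λ = -0.0258°: sin φ = 0.784864, cos φ = 0.619668, sin λ = -0.000450, cos λ = 1.000000.
ΔE = −sin λ·ΔX + cos λ·ΔY = −(-0.000450)·(-86) + (1.000000)·(424) = 423.96 m.

ΔE = 424 m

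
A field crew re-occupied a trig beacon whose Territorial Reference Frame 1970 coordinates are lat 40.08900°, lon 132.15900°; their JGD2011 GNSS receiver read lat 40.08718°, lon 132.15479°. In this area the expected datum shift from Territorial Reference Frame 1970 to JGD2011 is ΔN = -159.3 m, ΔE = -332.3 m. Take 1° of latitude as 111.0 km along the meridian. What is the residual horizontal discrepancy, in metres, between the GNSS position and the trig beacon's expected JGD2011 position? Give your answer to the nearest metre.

50 m

Observed coordinate differences: Δφ = -0.00182°, Δλ = -0.00421°.
Converting to metres (1° lat = 111000 m, cos φ = 0.765045): observed ΔN = -202.0 m, observed ΔE = -357.5 m.
Subtracting the expected shift leaves a residual of -202.0 − (-159.3) = -42.7 m north and -357.5 − (-332.3) = -25.2 m east.
Residual distance = √((-42.7)² + (-25.2)²) = 49.6 m.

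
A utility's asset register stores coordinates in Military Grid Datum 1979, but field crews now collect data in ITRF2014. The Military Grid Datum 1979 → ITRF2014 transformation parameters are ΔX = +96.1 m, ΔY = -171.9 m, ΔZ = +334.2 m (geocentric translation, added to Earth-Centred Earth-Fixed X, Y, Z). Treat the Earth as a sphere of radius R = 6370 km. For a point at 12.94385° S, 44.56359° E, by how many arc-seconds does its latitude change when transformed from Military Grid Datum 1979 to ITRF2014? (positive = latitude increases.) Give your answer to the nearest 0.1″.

sin φ = -0.223996, cos φ = 0.974590, sin λ = 0.701700, cos λ = 0.712472.
North component: ΔN = −sin φ cos λ·ΔX − sin φ sin λ·ΔY + cos φ·ΔZ = −(-0.223996)(0.712472)(96.1) − (-0.223996)(0.701700)(-171.9) + (0.974590)(334.2) = 314.03 m.
1° of latitude spans πR/180 = 111177 m, so Δφ = 314.03 / 111177 × 3600 = 10.168″.

Δφ = 10.2″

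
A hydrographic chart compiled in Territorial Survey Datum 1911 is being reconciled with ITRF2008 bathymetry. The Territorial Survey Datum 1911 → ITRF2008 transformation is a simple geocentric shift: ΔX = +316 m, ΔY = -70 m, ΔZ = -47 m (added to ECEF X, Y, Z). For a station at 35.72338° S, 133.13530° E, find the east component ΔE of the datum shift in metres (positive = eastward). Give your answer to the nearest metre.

The local east axis at (φ, λ) is (−sin λ, cos λ, 0), so ΔE = −sin(133.13530°)·316 + cos(133.13530°)·(-70) = -182.74 m.

ΔE = -183 m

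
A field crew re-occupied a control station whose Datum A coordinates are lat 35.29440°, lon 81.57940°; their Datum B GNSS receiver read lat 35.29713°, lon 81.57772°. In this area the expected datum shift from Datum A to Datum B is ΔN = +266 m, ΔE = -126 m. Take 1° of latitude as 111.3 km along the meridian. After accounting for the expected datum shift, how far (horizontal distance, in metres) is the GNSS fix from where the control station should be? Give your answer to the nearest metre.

Observed coordinate differences: Δφ = +0.00273°, Δλ = -0.00168°.
Converting to metres (1° lat = 111300 m, cos φ = 0.816194): observed ΔN = 303.8 m, observed ΔE = -152.6 m.
Subtracting the expected shift leaves a residual of 303.8 − (266) = 37.8 m north and -152.6 − (-126) = -26.6 m east.
Residual distance = √(37.8² + (-26.6)²) = 46.3 m.

46 m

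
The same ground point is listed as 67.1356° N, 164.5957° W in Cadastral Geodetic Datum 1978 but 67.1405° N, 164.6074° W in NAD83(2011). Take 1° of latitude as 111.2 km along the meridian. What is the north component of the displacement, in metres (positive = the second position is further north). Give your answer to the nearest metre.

Δφ = 67.1405° − 67.1356° = +0.0049°; Δλ = -164.6074° − -164.5957° = -0.0117°.
ΔN = Δφ × 111200 = 544.9 m; ΔE = Δλ × 111200 × cos(67.1356°) = -0.0117 × 111200 × 0.388552 = -505.5 m.

ΔN = 545 m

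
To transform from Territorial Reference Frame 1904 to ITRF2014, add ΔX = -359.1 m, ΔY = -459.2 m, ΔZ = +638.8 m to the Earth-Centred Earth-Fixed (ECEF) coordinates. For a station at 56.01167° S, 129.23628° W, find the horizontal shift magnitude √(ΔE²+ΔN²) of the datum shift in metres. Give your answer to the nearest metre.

840 m

The local east axis at (φ, λ) is (−sin λ, cos λ, 0), so ΔE = −sin(-129.23628°)·(-359.1) + cos(-129.23628°)·(-459.2) = 12.31 m.
The local north axis is (−sin φ cos λ, −sin φ sin λ, cos φ), giving ΔN = 188.332 + 294.905 + 357.105 = 840.34 m.
Horizontal magnitude = √(ΔE² + ΔN²) = √(12.31² + 840.34²) = 840.43 m.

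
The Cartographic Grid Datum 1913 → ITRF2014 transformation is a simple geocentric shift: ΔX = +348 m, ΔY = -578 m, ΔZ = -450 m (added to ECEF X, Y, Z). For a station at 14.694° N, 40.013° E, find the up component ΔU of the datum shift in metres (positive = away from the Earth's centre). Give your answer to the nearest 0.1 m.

ΔU = -215.8 m

At φ = 14.694°, λ = 40.013°: sin φ = 0.253657, cos φ = 0.967294, sin λ = 0.642961, cos λ = 0.765899.
ΔU = cos φ cos λ·ΔX + cos φ sin λ·ΔY + sin φ·ΔZ = (0.967294)(0.765899)(348) + (0.967294)(0.642961)(-578) + (0.253657)(-450) = -215.81 m.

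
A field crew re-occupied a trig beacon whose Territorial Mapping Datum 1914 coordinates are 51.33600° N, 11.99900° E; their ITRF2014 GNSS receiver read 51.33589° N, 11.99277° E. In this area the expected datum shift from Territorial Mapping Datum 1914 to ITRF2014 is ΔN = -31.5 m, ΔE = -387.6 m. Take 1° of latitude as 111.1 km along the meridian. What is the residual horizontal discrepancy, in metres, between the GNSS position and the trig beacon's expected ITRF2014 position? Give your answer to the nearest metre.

Observed coordinate differences: Δφ = -0.00011°, Δλ = -0.00623°.
Converting to metres (1° lat = 111100 m, cos φ = 0.624752): observed ΔN = -12.2 m, observed ΔE = -432.4 m.
Subtracting the expected shift leaves a residual of -12.2 − (-31.5) = 19.3 m north and -432.4 − (-387.6) = -44.8 m east.
Residual distance = √(19.3² + (-44.8)²) = 48.8 m.

49 m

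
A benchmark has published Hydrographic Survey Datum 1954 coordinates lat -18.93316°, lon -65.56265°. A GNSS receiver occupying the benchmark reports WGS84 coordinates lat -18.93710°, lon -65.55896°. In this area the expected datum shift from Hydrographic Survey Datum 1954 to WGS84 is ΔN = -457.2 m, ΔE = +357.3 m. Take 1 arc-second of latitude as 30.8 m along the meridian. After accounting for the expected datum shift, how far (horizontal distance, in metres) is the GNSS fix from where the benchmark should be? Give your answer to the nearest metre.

36 m

Observed coordinate differences: Δφ = -0.00394°, Δλ = +0.00369°.
Converting to metres (1° lat = 110880 m, cos φ = 0.945898): observed ΔN = -436.9 m, observed ΔE = 387.0 m.
Subtracting the expected shift leaves a residual of -436.9 − (-457.2) = 20.3 m north and 387.0 − (357.3) = 29.7 m east.
Residual distance = √(20.3² + 29.7²) = 36.0 m.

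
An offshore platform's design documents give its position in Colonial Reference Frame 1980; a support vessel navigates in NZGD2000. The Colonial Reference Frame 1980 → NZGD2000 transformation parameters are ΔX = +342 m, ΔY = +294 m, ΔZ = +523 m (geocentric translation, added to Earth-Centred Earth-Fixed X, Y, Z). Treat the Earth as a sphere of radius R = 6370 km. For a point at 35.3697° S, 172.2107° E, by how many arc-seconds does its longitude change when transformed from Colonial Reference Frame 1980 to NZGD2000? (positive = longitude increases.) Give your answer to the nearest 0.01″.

Δλ = -13.41″

sin φ = -0.578850, cos φ = 0.815434, sin λ = 0.135531, cos λ = -0.990773.
East component: ΔE = −sin λ·ΔX + cos λ·ΔY = −(0.135531)(342) + (-0.990773)(294) = -337.64 m.
1° of latitude spans πR/180 = 111177 m; at latitude φ, 1° of longitude spans that × cos φ = 90657.9 m, so Δλ = -337.64 / 90657.9 × 3600 = -13.408″.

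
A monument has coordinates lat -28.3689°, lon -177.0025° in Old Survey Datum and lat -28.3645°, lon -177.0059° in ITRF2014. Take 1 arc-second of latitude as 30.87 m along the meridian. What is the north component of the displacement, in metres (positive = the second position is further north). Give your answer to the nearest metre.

ΔN = 489 m

Δφ = -28.3645° − -28.3689° = +0.0044°; Δλ = -177.0059° − -177.0025° = -0.0034°.
1° of latitude = 3600 × 30.87 = 111132 m.
ΔN = Δφ × 111132 = 489.0 m; ΔE = Δλ × 111132 × cos(-28.3689°) = -0.0034 × 111132 × 0.879907 = -332.5 m.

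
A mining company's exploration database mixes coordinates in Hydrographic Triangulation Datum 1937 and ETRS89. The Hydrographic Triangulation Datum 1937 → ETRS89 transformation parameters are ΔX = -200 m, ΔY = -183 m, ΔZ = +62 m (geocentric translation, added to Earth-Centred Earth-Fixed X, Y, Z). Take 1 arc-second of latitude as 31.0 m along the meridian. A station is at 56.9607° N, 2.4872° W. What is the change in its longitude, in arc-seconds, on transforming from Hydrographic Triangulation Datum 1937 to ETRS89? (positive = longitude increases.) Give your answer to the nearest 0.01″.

sin φ = 0.838297, cos φ = 0.545214, sin λ = -0.043396, cos λ = 0.999058.
East component: ΔE = −sin λ·ΔX + cos λ·ΔY = −(-0.043396)(-200) + (0.999058)(-183) = -191.51 m.
1° of latitude spans 3600 × 31.00 = 111600 m; at latitude φ, 1° of longitude spans that × cos φ = 60845.9 m, so Δλ = -191.51 / 60845.9 × 3600 = -11.331″.

Δλ = -11.33″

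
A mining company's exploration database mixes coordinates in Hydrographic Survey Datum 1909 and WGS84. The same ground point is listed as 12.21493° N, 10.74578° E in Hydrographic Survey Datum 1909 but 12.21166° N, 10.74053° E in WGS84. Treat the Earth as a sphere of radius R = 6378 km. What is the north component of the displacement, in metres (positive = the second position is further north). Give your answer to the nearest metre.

Δφ = 12.21166° − 12.21493° = -0.00327°; Δλ = 10.74053° − 10.74578° = -0.00525°.
1° along a meridian = πR/180 = 111317 m.
ΔN = Δφ × 111317 = -364.0 m; ΔE = Δλ × 111317 × cos(12.21493°) = -0.00525 × 111317 × 0.977361 = -571.2 m.

ΔN = -364 m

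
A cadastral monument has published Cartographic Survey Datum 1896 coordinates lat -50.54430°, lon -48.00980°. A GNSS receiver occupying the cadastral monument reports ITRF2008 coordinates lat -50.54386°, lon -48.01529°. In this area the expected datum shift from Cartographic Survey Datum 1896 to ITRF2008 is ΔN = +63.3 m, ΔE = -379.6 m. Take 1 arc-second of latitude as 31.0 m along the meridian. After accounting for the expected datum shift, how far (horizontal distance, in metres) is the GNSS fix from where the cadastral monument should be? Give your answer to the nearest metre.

Observed coordinate differences: Δφ = +0.00044°, Δλ = -0.00549°.
Converting to metres (1° lat = 111600 m, cos φ = 0.635481): observed ΔN = 49.1 m, observed ΔE = -389.3 m.
Subtracting the expected shift leaves a residual of 49.1 − (63.3) = -14.2 m north and -389.3 − (-379.6) = -9.7 m east.
Residual distance = √((-14.2)² + (-9.7)²) = 17.2 m.

17 m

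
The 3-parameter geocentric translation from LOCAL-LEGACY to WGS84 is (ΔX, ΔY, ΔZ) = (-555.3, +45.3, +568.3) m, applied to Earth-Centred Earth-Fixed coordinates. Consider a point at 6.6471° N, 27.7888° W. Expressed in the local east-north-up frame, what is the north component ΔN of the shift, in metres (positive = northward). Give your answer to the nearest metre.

ΔN = 624 m

At φ = 6.6471°, λ = -27.7888°: sin φ = 0.115754, cos φ = 0.993278, sin λ = -0.466214, cos λ = 0.884672.
ΔN = −sin φ cos λ·ΔX − sin φ sin λ·ΔY + cos φ·ΔZ = −(0.115754)(0.884672)(-555.3) − (0.115754)(-0.466214)(45.3) + (0.993278)(568.3) = 623.79 m.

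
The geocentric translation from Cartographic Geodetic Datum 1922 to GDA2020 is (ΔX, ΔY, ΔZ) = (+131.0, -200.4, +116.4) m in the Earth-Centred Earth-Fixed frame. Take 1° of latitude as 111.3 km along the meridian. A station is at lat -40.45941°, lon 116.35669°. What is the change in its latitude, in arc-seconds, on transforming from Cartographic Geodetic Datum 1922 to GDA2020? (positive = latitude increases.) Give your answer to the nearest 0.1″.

Δφ = -2.1″

sin φ = -0.648909, cos φ = 0.760866, sin λ = 0.896048, cos λ = -0.443958.
North component: ΔN = −sin φ cos λ·ΔX − sin φ sin λ·ΔY + cos φ·ΔZ = −(-0.648909)(-0.443958)(131.0) − (-0.648909)(0.896048)(-200.4) + (0.760866)(116.4) = -65.70 m.
1° of latitude spans 111300 m, so Δφ = -65.70 / 111300 × 3600 = -2.125″.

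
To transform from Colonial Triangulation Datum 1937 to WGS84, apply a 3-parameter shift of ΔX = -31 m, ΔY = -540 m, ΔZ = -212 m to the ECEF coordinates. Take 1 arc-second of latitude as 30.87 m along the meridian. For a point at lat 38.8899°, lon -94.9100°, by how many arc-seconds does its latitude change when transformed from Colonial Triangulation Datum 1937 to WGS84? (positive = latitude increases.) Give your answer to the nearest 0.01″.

Δφ = -16.34″

sin φ = 0.627826, cos φ = 0.778354, sin λ = -0.996330, cos λ = -0.085591.
North component: ΔN = −sin φ cos λ·ΔX − sin φ sin λ·ΔY + cos φ·ΔZ = −(0.627826)(-0.085591)(-31) − (0.627826)(-0.996330)(-540) + (0.778354)(-212) = -504.46 m.
1° of latitude spans 3600 × 30.87 = 111132 m, so Δφ = -504.46 / 111132 × 3600 = -16.341″.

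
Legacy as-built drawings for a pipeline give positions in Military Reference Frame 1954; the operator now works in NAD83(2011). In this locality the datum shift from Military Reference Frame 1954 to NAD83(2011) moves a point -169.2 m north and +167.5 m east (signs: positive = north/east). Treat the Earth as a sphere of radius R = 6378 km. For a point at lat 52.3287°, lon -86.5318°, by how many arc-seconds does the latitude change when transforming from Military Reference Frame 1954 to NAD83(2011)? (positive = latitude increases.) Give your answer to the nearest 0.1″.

Δφ = -5.5″

On a sphere of radius R, 1 rad of latitude = R, so Δφ = ΔN / R = -169.2 / 6378000 = -2.6529e-05 rad = -5.472″.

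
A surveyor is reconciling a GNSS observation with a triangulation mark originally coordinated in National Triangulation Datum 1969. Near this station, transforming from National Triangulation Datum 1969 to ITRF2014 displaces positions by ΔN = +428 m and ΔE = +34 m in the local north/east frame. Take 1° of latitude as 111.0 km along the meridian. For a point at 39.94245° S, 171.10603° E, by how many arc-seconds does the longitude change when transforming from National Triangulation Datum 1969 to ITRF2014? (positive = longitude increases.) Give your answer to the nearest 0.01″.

At latitude -39.94245°, cos φ = 0.766690.
1° of longitude at this latitude = 111.0 × cos φ = 85.10 km, so Δλ = 34.0 / 85102.6 = 0.0003995° = 1.438″.

Δλ = 1.44″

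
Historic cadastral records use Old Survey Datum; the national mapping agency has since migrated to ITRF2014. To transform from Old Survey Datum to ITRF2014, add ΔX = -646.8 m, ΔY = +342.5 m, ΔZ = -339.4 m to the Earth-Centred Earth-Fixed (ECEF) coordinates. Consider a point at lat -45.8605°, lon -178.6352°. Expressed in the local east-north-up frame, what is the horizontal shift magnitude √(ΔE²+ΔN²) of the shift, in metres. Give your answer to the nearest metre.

421 m

The local east axis at (φ, λ) is (−sin λ, cos λ, 0), so ΔE = −sin(-178.6352°)·(-646.8) + cos(-178.6352°)·342.5 = -357.81 m.
The local north axis is (−sin φ cos λ, −sin φ sin λ, cos φ), giving ΔN = 464.042 − 5.854 − 236.361 = 221.83 m.
Horizontal magnitude = √(ΔE² + ΔN²) = √((-357.81)² + 221.83²) = 420.99 m.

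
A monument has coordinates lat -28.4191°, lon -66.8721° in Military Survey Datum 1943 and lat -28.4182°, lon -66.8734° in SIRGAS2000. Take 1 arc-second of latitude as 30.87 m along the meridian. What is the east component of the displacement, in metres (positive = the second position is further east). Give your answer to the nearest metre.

Δφ = -28.4182° − -28.4191° = +0.0009°; Δλ = -66.8734° − -66.8721° = -0.0013°.
1° of latitude = 3600 × 30.87 = 111132 m.
ΔN = Δφ × 111132 = 100.0 m; ΔE = Δλ × 111132 × cos(-28.4191°) = -0.0013 × 111132 × 0.879490 = -127.1 m.

ΔE = -127 m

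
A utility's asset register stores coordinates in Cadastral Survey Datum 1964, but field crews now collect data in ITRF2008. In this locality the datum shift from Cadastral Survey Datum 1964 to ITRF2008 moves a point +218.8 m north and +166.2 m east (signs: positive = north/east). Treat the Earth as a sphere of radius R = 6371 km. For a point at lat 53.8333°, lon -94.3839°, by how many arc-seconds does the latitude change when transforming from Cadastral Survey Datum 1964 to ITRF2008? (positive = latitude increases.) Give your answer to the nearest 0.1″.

Δφ = 7.1″

On a sphere of radius R, 1 rad of latitude = R, so Δφ = ΔN / R = 218.8 / 6371000 = 3.4343e-05 rad = 7.084″.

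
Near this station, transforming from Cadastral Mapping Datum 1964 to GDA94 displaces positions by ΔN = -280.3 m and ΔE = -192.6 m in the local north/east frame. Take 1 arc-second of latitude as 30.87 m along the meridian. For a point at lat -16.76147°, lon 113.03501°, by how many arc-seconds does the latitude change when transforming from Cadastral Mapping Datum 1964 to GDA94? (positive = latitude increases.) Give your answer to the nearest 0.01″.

Δφ = -9.08″

1″ of latitude = 30.87 m, so Δφ = -280.3 / 30.87 = -9.080″.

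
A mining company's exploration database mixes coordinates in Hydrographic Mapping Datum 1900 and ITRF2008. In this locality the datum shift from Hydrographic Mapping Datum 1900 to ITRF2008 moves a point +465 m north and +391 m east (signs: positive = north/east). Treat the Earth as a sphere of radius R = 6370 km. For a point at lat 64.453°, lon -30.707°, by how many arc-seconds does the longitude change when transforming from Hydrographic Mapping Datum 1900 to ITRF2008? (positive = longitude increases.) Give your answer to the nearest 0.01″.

At latitude 64.453°, cos φ = 0.431251.
One radian of longitude at latitude φ spans R cos φ, so Δλ = ΔE / (R cos φ) = 391.0 / (6370000 × 0.431251) = 1.4233e-04 rad = 29.358″.

Δλ = 29.36″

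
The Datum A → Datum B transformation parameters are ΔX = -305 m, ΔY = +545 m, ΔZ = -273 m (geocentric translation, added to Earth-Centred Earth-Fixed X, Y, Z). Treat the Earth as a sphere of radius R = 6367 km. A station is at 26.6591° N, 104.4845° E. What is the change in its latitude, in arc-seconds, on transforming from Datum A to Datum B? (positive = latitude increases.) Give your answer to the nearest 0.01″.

Δφ = -16.68″

sin φ = 0.448681, cos φ = 0.893692, sin λ = 0.968215, cos λ = -0.250118.
North component: ΔN = −sin φ cos λ·ΔX − sin φ sin λ·ΔY + cos φ·ΔZ = −(0.448681)(-0.250118)(-305) − (0.448681)(0.968215)(545) + (0.893692)(-273) = -514.96 m.
1° of latitude spans πR/180 = 111125 m, so Δφ = -514.96 / 111125 × 3600 = -16.683″.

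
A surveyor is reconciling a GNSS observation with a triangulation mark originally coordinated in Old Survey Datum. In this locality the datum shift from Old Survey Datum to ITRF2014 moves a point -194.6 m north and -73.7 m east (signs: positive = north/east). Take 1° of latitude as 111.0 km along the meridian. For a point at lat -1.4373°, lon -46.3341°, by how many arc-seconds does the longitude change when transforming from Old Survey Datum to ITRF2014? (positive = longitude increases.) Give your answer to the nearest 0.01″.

Δλ = -2.39″

At latitude -1.4373°, cos φ = 0.999685.
1° of longitude at this latitude = 111.0 × cos φ = 110.97 km, so Δλ = -73.7 / 110965.1 = -0.0006642° = -2.391″.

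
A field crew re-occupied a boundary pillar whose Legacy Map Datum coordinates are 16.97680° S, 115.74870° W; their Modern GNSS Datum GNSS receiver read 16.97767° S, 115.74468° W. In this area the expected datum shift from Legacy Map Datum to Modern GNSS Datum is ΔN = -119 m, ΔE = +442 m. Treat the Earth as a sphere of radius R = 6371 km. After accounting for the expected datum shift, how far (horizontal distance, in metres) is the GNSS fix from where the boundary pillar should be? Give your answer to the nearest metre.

Observed coordinate differences: Δφ = -0.00087°, Δλ = +0.00402°.
Converting to metres (1° lat = 111195 m, cos φ = 0.956423): observed ΔN = -96.7 m, observed ΔE = 427.5 m.
Subtracting the expected shift leaves a residual of -96.7 − (-119) = 22.3 m north and 427.5 − (442) = -14.5 m east.
Residual distance = √(22.3² + (-14.5)²) = 26.6 m.

27 m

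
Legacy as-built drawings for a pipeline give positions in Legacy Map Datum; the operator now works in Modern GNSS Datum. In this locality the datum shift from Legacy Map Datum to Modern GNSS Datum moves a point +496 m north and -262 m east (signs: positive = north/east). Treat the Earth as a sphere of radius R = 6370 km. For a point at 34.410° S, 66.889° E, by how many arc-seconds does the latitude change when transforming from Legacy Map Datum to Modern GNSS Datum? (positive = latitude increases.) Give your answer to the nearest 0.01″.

On a sphere of radius R, 1 rad of latitude = R, so Δφ = ΔN / R = 496.0 / 6370000 = 7.7865e-05 rad = 16.061″.

Δφ = 16.06″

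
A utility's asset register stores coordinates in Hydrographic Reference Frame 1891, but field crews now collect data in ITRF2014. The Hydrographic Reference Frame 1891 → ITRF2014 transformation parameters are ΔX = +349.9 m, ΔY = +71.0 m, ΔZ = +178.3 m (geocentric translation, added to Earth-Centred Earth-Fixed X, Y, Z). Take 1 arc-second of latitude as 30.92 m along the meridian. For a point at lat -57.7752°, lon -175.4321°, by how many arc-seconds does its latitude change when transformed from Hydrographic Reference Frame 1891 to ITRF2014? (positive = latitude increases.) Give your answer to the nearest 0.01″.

sin φ = -0.845962, cos φ = 0.533242, sin λ = -0.079640, cos λ = -0.996824.
North component: ΔN = −sin φ cos λ·ΔX − sin φ sin λ·ΔY + cos φ·ΔZ = −(-0.845962)(-0.996824)(349.9) − (-0.845962)(-0.079640)(71.0) + (0.533242)(178.3) = -204.77 m.
1° of latitude spans 3600 × 30.92 = 111312 m, so Δφ = -204.77 / 111312 × 3600 = -6.623″.

Δφ = -6.62″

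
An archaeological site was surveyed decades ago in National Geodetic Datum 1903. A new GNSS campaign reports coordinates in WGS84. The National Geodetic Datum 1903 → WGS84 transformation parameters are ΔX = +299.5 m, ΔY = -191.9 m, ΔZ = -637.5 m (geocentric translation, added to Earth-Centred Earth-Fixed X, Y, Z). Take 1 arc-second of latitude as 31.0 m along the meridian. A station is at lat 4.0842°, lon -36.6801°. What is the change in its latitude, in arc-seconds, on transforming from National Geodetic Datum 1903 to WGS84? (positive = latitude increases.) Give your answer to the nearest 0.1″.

sin φ = 0.071222, cos φ = 0.997460, sin λ = -0.597347, cos λ = 0.801983.
North component: ΔN = −sin φ cos λ·ΔX − sin φ sin λ·ΔY + cos φ·ΔZ = −(0.071222)(0.801983)(299.5) − (0.071222)(-0.597347)(-191.9) + (0.997460)(-637.5) = -661.15 m.
1° of latitude spans 3600 × 31.00 = 111600 m, so Δφ = -661.15 / 111600 × 3600 = -21.328″.

Δφ = -21.3″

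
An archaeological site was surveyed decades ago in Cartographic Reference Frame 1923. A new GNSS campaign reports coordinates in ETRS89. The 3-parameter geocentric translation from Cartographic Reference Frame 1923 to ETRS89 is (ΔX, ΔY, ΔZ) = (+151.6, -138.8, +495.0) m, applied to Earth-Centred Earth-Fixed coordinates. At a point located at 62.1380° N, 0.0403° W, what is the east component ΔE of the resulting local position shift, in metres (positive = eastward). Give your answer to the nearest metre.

The local east axis at (φ, λ) is (−sin λ, cos λ, 0), so ΔE = −sin(-0.0403°)·151.6 + cos(-0.0403°)·(-138.8) = -138.69 m.

ΔE = -139 m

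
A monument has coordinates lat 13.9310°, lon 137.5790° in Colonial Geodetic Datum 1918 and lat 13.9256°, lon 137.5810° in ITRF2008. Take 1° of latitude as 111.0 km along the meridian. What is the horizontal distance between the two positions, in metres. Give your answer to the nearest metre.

637 m

Δφ = 13.9256° − 13.9310° = -0.0054°; Δλ = 137.5810° − 137.5790° = +0.0020°.
ΔN = Δφ × 111000 = -599.4 m; ΔE = Δλ × 111000 × cos(13.9310°) = +0.0020 × 111000 × 0.970586 = 215.5 m.
Distance = √(ΔE² + ΔN²) = √(215.5² + (-599.4)²) = 637.0 m.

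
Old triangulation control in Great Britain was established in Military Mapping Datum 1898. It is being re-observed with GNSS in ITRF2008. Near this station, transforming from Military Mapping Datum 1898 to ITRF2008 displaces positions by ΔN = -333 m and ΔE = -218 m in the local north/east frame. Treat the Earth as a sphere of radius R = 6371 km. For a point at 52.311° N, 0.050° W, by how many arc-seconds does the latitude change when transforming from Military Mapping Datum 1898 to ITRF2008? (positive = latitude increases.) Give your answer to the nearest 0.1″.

Δφ = -10.8″

On a sphere of radius R, 1 rad of latitude = R, so Δφ = ΔN / R = -333.0 / 6371000 = -5.2268e-05 rad = -10.781″.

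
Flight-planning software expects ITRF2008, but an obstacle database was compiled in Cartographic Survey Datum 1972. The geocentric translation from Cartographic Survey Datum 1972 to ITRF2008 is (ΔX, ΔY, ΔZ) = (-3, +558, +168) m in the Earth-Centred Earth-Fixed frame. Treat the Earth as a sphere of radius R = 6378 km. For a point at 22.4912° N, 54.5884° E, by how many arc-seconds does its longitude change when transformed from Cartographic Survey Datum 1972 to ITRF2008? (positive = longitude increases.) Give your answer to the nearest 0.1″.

Δλ = 11.4″

sin φ = 0.382542, cos φ = 0.923938, sin λ = 0.815010, cos λ = 0.579446.
East component: ΔE = −sin λ·ΔX + cos λ·ΔY = −(0.815010)(-3) + (0.579446)(558) = 325.78 m.
1° of latitude spans πR/180 = 111317 m; at latitude φ, 1° of longitude spans that × cos φ = 102850.1 m, so Δλ = 325.78 / 102850.1 × 3600 = 11.403″.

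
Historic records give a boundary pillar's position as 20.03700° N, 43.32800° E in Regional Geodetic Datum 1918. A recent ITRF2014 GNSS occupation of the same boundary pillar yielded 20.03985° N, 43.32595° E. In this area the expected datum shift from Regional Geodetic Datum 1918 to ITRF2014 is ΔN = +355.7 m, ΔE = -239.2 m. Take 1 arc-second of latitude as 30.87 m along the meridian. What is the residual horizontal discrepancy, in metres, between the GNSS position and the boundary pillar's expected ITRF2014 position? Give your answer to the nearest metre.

Observed coordinate differences: Δφ = +0.00285°, Δλ = -0.00205°.
Converting to metres (1° lat = 111132 m, cos φ = 0.939472): observed ΔN = 316.7 m, observed ΔE = -214.0 m.
Subtracting the expected shift leaves a residual of 316.7 − (355.7) = -39.0 m north and -214.0 − (-239.2) = 25.2 m east.
Residual distance = √((-39.0)² + 25.2²) = 46.4 m.

46 m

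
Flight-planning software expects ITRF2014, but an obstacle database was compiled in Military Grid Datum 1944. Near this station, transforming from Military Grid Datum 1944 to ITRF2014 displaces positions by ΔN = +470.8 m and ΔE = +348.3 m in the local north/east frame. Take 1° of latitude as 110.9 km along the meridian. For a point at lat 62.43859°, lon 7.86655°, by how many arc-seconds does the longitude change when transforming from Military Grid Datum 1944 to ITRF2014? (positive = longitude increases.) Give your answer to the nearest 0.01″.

At latitude 62.43859°, cos φ = 0.462699.
1° of longitude at this latitude = 110.9 × cos φ = 51.31 km, so Δλ = 348.3 / 51313.3 = 0.0067877° = 24.436″.

Δλ = 24.44″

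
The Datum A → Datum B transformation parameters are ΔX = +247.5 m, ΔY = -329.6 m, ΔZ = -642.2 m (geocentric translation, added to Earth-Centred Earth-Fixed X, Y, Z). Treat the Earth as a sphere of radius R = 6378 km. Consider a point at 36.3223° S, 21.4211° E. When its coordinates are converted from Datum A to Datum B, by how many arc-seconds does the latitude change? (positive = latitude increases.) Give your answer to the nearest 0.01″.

sin φ = -0.592327, cos φ = 0.805698, sin λ = 0.365220, cos λ = 0.930921.
North component: ΔN = −sin φ cos λ·ΔX − sin φ sin λ·ΔY + cos φ·ΔZ = −(-0.592327)(0.930921)(247.5) − (-0.592327)(0.365220)(-329.6) + (0.805698)(-642.2) = -452.25 m.
1° of latitude spans πR/180 = 111317 m, so Δφ = -452.25 / 111317 × 3600 = -14.626″.

Δφ = -14.63″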